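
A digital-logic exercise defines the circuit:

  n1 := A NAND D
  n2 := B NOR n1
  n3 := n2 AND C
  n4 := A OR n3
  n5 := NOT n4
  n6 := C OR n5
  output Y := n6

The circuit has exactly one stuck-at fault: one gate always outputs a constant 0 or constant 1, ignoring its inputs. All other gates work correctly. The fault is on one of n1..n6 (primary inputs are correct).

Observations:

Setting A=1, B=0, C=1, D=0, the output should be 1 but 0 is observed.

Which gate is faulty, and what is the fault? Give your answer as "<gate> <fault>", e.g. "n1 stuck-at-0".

Fault-free values for test 1 (A=1, B=0, C=1, D=0): n1=1, n2=0, n3=0, n4=1, n5=0, n6=1, giving Y=1. Observed 0.
Test 1: faults giving observed 0 are {n6 stuck-at-0}.
Only n6 stuck-at-0 is consistent with every test.

n6 stuck-at-0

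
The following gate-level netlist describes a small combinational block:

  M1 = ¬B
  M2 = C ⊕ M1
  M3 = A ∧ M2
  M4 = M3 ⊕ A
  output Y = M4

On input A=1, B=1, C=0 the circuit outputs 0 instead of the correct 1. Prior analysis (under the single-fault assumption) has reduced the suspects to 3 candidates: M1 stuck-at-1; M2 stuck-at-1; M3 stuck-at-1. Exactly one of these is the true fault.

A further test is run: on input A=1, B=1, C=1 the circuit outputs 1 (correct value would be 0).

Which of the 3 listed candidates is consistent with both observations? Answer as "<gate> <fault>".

Evaluate each candidate on input A=1, B=1, C=1:
  M1 stuck-at-1: M1=1 [stuck-at-1], M2=0, M3=0, M4=1 → 1 — matches
  M2 stuck-at-1: M1=0, M2=1 [stuck-at-1], M3=1, M4=0 → 0 — eliminated
  M3 stuck-at-1: M1=0, M2=1, M3=1 [stuck-at-1], M4=0 → 0 — eliminated
Only M1 stuck-at-1 reproduces the observed 1.

M1 stuck-at-1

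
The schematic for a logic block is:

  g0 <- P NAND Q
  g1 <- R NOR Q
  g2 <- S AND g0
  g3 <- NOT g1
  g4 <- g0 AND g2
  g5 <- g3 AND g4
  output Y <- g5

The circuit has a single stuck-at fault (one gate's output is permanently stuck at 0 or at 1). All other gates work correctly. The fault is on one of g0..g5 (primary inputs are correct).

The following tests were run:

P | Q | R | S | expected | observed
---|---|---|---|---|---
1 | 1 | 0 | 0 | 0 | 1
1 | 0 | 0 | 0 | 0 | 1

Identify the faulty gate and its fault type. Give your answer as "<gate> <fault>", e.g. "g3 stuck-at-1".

Fault-free values for test 1 (P=1, Q=1, R=0, S=0): g0=0, g1=0, g2=0, g3=1, g4=0, g5=0, giving Y=0. Observed 1.
Test 1: faults giving observed 1 are {g4 stuck-at-1, g5 stuck-at-1}.
Test 2 (P=1, Q=0, R=0, S=0): fault-free g0=1, g1=1, g2=0, g3=0, g4=0, g5=0 → 0; observed 1. Eliminates g4 stuck-at-1.
Only g5 stuck-at-1 is consistent with every test.

g5 stuck-at-1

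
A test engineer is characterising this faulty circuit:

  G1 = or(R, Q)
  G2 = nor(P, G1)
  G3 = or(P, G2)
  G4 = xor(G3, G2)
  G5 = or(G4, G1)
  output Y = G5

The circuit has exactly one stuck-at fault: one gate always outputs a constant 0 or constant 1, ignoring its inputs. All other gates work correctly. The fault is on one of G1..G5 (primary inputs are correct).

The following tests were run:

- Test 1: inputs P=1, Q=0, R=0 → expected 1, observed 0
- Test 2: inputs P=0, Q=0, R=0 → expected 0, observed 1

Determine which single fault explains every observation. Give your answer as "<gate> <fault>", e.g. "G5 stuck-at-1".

Fault-free values for test 1 (P=1, Q=0, R=0): G1=0, G2=0, G3=1, G4=1, G5=1, giving Y=1. Observed 0.
Test 1: faults giving observed 0 are {G2 stuck-at-1, G3 stuck-at-0, G4 stuck-at-0, G5 stuck-at-0}.
Test 2 (P=0, Q=0, R=0): fault-free G1=0, G2=1, G3=1, G4=0, G5=0 → 0; observed 1. Eliminates G2 stuck-at-1, G4 stuck-at-0, G5 stuck-at-0.
Only G3 stuck-at-0 is consistent with every test.

G3 stuck-at-0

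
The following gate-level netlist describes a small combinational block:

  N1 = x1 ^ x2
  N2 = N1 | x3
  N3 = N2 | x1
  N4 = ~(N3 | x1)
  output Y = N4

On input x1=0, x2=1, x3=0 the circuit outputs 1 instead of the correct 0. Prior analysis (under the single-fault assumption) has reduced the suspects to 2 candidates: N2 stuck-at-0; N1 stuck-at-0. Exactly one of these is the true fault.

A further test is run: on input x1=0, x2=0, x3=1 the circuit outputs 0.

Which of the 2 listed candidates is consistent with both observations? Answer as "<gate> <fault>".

N1 stuck-at-0

Evaluate each candidate on input x1=0, x2=0, x3=1:
  N2 stuck-at-0: N1=0, N2=0 [stuck-at-0], N3=0, N4=1 → 1 — eliminated
  N1 stuck-at-0: N1=0 [stuck-at-0], N2=1, N3=1, N4=0 → 0 — matches
Only N1 stuck-at-0 reproduces the observed 0.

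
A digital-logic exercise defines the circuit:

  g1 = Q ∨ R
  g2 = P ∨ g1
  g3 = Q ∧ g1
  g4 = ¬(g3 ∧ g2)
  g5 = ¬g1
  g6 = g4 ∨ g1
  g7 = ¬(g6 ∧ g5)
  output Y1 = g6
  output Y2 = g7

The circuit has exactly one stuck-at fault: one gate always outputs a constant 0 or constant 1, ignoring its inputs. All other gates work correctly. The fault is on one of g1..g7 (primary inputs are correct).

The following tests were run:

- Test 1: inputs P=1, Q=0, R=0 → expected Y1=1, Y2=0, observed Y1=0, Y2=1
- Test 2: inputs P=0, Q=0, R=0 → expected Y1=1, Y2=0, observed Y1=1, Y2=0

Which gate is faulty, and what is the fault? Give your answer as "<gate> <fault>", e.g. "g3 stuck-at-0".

g3 stuck-at-1

Fault-free values for test 1 (P=1, Q=0, R=0): g1=0, g2=1, g3=0, g4=1, g5=1, g6=1, g7=0, giving Y1=1, Y2=0. Observed Y1=0, Y2=1.
Test 1: faults giving observed Y1=0, Y2=1 are {g3 stuck-at-1, g4 stuck-at-0, g6 stuck-at-0}.
Test 2 (P=0, Q=0, R=0): fault-free g1=0, g2=0, g3=0, g4=1, g5=1, g6=1, g7=0 → Y1=1, Y2=0; observed Y1=1, Y2=0. Eliminates g4 stuck-at-0, g6 stuck-at-0.
Only g3 stuck-at-1 is consistent with every test.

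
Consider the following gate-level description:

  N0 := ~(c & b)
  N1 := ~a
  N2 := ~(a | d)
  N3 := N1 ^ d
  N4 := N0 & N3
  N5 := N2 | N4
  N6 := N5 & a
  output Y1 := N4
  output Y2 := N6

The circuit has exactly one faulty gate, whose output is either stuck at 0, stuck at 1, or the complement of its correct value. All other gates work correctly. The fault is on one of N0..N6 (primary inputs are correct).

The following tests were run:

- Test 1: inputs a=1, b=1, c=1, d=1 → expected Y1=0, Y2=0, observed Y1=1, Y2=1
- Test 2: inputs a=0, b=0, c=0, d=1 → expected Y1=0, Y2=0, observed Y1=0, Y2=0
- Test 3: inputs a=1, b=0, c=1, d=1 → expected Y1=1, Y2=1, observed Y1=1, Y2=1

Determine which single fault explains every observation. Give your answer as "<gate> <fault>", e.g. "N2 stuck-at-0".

Fault-free values for test 1 (a=1, b=1, c=1, d=1): N0=0, N1=0, N2=0, N3=1, N4=0, N5=0, N6=0, giving Y1=0, Y2=0. Observed Y1=1, Y2=1.
Test 1: faults giving observed Y1=1, Y2=1 are {N0 stuck-at-1, N0 inverted output, N4 stuck-at-1, N4 inverted output}.
Test 2 (a=0, b=0, c=0, d=1): fault-free N0=1, N1=1, N2=0, N3=0, N4=0, N5=0, N6=0 → Y1=0, Y2=0; observed Y1=0, Y2=0. Eliminates N4 stuck-at-1, N4 inverted output.
Test 3 (a=1, b=0, c=1, d=1): fault-free N0=1, N1=0, N2=0, N3=1, N4=1, N5=1, N6=1 → Y1=1, Y2=1; observed Y1=1, Y2=1. Eliminates N0 inverted output.
Only N0 stuck-at-1 is consistent with every test.

N0 stuck-at-1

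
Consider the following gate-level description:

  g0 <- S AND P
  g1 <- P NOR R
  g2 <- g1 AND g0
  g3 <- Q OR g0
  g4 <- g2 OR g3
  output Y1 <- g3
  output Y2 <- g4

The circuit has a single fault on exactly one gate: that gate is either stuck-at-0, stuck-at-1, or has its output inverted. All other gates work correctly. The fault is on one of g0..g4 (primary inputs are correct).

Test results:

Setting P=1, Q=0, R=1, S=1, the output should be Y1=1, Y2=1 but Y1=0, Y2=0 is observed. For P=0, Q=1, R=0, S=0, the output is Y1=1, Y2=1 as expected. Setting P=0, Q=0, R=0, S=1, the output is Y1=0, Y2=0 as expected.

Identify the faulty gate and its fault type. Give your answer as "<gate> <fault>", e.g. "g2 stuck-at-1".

Fault-free values for test 1 (P=1, Q=0, R=1, S=1): g0=1, g1=0, g2=0, g3=1, g4=1, giving Y1=1, Y2=1. Observed Y1=0, Y2=0.
Test 1: faults giving observed Y1=0, Y2=0 are {g0 stuck-at-0, g0 inverted output, g3 stuck-at-0, g3 inverted output}.
Test 2 (P=0, Q=1, R=0, S=0): fault-free g0=0, g1=1, g2=0, g3=1, g4=1 → Y1=1, Y2=1; observed Y1=1, Y2=1. Eliminates g3 stuck-at-0, g3 inverted output.
Test 3 (P=0, Q=0, R=0, S=1): fault-free g0=0, g1=1, g2=0, g3=0, g4=0 → Y1=0, Y2=0; observed Y1=0, Y2=0. Eliminates g0 inverted output.
Only g0 stuck-at-0 is consistent with every test.

g0 stuck-at-0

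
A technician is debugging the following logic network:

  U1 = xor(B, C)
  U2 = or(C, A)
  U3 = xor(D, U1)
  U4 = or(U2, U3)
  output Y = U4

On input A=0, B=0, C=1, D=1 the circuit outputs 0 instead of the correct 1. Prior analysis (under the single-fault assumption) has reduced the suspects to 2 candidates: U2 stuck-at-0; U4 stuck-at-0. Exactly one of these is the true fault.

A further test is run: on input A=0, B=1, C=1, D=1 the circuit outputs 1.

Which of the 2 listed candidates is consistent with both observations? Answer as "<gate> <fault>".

U2 stuck-at-0

Evaluate each candidate on input A=0, B=1, C=1, D=1:
  U2 stuck-at-0: U1=0, U2=0 [stuck-at-0], U3=1, U4=1 → 1 — matches
  U4 stuck-at-0: U1=0, U2=1, U3=1, U4=0 [stuck-at-0] → 0 — eliminated
Only U2 stuck-at-0 reproduces the observed 1.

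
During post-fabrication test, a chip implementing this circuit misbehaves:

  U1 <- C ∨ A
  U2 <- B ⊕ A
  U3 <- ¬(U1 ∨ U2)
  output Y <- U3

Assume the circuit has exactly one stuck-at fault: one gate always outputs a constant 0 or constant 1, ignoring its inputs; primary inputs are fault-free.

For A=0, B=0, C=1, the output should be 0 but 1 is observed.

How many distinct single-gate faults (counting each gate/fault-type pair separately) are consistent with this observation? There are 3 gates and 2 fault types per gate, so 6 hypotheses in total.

Fault-free: U1=1, U2=0, U3=0 → 0. Observed 1.
  U1 stuck-at-0: output 1 ✓
  U1 stuck-at-1: output 0 ✗
  U2 stuck-at-0: output 0 ✗
  U2 stuck-at-1: output 0 ✗
  U3 stuck-at-0: output 0 ✗
  U3 stuck-at-1: output 1 ✓
Consistent faults: {U1 stuck-at-0, U3 stuck-at-1} — 2 in all.

2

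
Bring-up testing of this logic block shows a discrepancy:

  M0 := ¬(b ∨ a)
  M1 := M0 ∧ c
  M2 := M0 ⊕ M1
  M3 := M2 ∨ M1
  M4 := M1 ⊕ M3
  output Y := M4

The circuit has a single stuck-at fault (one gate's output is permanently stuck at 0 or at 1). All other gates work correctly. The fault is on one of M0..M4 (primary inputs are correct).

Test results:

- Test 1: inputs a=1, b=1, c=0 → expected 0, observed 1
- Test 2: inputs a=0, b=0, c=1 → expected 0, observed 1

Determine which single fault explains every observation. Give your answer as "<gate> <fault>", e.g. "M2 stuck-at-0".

Fault-free values for test 1 (a=1, b=1, c=0): M0=0, M1=0, M2=0, M3=0, M4=0, giving Y=0. Observed 1.
Test 1: faults giving observed 1 are {M0 stuck-at-1, M2 stuck-at-1, M3 stuck-at-1, M4 stuck-at-1}.
Test 2 (a=0, b=0, c=1): fault-free M0=1, M1=1, M2=0, M3=1, M4=0 → 0; observed 1. Eliminates M0 stuck-at-1, M2 stuck-at-1, M3 stuck-at-1.
Only M4 stuck-at-1 is consistent with every test.

M4 stuck-at-1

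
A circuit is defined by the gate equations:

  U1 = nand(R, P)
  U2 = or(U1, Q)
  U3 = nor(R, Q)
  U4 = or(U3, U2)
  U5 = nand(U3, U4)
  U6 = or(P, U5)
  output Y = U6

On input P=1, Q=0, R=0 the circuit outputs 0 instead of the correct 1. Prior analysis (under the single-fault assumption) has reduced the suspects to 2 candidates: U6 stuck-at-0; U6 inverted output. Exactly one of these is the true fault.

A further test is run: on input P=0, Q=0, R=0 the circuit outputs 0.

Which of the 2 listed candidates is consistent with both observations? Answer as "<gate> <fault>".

Evaluate each candidate on input P=0, Q=0, R=0:
  U6 stuck-at-0: U1=1, U2=1, U3=1, U4=1, U5=0, U6=0 [stuck-at-0] → 0 — matches
  U6 inverted output: U1=1, U2=1, U3=1, U4=1, U5=0, U6=1 [inverted output] → 1 — eliminated
Only U6 stuck-at-0 reproduces the observed 0.

U6 stuck-at-0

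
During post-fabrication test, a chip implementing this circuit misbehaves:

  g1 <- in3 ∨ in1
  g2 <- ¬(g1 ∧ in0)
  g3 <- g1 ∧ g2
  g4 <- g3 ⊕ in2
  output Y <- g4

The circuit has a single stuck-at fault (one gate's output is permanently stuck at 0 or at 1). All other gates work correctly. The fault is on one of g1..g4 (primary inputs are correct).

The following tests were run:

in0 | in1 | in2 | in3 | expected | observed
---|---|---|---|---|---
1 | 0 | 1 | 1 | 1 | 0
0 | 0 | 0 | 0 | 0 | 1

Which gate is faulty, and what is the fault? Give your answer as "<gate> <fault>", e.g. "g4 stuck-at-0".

Fault-free values for test 1 (in0=1, in1=0, in2=1, in3=1): g1=1, g2=0, g3=0, g4=1, giving Y=1. Observed 0.
Test 1: faults giving observed 0 are {g2 stuck-at-1, g3 stuck-at-1, g4 stuck-at-0}.
Test 2 (in0=0, in1=0, in2=0, in3=0): fault-free g1=0, g2=1, g3=0, g4=0 → 0; observed 1. Eliminates g2 stuck-at-1, g4 stuck-at-0.
Only g3 stuck-at-1 is consistent with every test.

g3 stuck-at-1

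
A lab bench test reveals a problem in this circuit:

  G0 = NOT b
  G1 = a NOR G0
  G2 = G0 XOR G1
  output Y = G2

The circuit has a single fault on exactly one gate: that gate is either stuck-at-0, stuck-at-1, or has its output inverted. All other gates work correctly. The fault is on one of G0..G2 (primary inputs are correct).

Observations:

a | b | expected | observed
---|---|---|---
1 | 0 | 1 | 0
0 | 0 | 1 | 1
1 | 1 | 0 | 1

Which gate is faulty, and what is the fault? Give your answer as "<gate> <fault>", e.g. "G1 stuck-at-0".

Fault-free values for test 1 (a=1, b=0): G0=1, G1=0, G2=1, giving Y=1. Observed 0.
Test 1: faults giving observed 0 are {G0 stuck-at-0, G0 inverted output, G1 stuck-at-1, G1 inverted output, G2 stuck-at-0, G2 inverted output}.
Test 2 (a=0, b=0): fault-free G0=1, G1=0, G2=1 → 1; observed 1. Eliminates G1 stuck-at-1, G1 inverted output, G2 stuck-at-0, G2 inverted output.
Test 3 (a=1, b=1): fault-free G0=0, G1=0, G2=0 → 0; observed 1. Eliminates G0 stuck-at-0.
Only G0 inverted output is consistent with every test.

G0 inverted output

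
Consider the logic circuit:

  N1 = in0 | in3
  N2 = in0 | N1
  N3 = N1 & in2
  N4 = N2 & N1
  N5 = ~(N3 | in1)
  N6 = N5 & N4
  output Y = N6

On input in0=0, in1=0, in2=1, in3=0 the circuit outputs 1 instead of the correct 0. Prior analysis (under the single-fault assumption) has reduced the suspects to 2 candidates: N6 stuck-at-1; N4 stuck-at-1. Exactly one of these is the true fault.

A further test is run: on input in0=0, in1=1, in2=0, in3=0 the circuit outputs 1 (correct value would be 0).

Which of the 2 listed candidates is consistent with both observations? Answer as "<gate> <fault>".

Evaluate each candidate on input in0=0, in1=1, in2=0, in3=0:
  N6 stuck-at-1: N1=0, N2=0, N3=0, N4=0, N5=0, N6=1 [stuck-at-1] → 1 — matches
  N4 stuck-at-1: N1=0, N2=0, N3=0, N4=1 [stuck-at-1], N5=0, N6=0 → 0 — eliminated
Only N6 stuck-at-1 reproduces the observed 1.

N6 stuck-at-1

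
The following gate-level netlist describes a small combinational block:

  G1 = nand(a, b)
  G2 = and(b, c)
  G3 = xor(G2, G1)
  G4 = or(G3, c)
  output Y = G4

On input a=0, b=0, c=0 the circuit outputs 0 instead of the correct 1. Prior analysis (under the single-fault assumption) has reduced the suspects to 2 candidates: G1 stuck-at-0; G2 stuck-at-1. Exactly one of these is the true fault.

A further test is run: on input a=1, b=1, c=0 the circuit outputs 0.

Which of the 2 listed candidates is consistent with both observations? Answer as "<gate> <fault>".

G1 stuck-at-0

Evaluate each candidate on input a=1, b=1, c=0:
  G1 stuck-at-0: G1=0 [stuck-at-0], G2=0, G3=0, G4=0 → 0 — matches
  G2 stuck-at-1: G1=0, G2=1 [stuck-at-1], G3=1, G4=1 → 1 — eliminated
Only G1 stuck-at-0 reproduces the observed 0.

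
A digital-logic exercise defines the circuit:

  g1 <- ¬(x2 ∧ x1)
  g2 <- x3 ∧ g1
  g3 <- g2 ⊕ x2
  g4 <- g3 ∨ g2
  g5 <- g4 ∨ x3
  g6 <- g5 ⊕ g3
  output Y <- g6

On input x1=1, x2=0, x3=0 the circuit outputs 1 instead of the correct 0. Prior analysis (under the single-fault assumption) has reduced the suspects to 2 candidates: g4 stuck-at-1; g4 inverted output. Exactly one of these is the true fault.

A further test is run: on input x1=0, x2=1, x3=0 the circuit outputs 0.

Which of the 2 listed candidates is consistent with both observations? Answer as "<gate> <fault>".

g4 stuck-at-1

Evaluate each candidate on input x1=0, x2=1, x3=0:
  g4 stuck-at-1: g1=1, g2=0, g3=1, g4=1 [stuck-at-1], g5=1, g6=0 → 0 — matches
  g4 inverted output: g1=1, g2=0, g3=1, g4=0 [inverted output], g5=0, g6=1 → 1 — eliminated
Only g4 stuck-at-1 reproduces the observed 0.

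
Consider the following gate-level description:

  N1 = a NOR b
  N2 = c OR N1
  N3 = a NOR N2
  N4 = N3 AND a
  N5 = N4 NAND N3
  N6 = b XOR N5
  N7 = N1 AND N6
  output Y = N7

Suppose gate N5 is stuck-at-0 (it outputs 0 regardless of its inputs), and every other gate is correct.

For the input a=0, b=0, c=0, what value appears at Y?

Propagate with N5 forced: N1=1, N2=1, N3=0, N4=0, N5=0 [stuck-at-0], N6=0, N7=0.
So Y = 0. (Without the fault it would be 1.)

0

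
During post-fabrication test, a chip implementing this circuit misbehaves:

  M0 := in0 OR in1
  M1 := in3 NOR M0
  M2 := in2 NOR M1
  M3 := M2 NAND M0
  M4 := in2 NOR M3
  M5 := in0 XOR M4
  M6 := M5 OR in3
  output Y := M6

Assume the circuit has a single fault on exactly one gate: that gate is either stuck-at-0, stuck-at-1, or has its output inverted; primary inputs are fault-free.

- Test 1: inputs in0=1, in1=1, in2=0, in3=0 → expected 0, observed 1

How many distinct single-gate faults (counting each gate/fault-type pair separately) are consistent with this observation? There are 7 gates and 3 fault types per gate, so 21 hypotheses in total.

14

Fault-free: M0=1, M1=0, M2=1, M3=0, M4=1, M5=0, M6=0 → 0. Observed 1.
  M0: stuck-at-0, inverted output ✓; others ✗
  M1: stuck-at-1, inverted output ✓; others ✗
  M2: stuck-at-0, inverted output ✓; others ✗
  M3: stuck-at-1, inverted output ✓; others ✗
  M4: stuck-at-0, inverted output ✓; others ✗
  M5: stuck-at-1, inverted output ✓; others ✗
  M6: stuck-at-1, inverted output ✓; others ✗
Consistent faults: {M0 stuck-at-0, M0 inverted output, M1 stuck-at-1, M1 inverted output, M2 stuck-at-0, M2 inverted output, M3 stuck-at-1, M3 inverted output, M4 stuck-at-0, M4 inverted output, M5 stuck-at-1, M5 inverted output, M6 stuck-at-1, M6 inverted output} — 14 in all.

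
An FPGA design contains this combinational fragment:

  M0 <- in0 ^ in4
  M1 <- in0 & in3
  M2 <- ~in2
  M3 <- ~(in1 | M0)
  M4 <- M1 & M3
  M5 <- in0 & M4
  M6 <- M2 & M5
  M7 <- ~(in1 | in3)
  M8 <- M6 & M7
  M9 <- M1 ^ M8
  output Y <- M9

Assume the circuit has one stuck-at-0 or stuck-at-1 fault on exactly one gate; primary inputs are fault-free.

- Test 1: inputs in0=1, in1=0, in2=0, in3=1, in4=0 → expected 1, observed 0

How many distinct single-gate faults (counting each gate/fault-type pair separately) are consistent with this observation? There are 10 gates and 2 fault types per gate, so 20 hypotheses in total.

Fault-free: M0=1, M1=1, M2=1, M3=0, M4=0, M5=0, M6=0, M7=0, M8=0, M9=1 → 1. Observed 0.
  M0: none of the 2 fault types match ✗
  M1: stuck-at-0 ✓; others ✗
  M2: none of the 2 fault types match ✗
  M3: none of the 2 fault types match ✗
  M4: none of the 2 fault types match ✗
  M5: none of the 2 fault types match ✗
  M6: none of the 2 fault types match ✗
  M7: none of the 2 fault types match ✗
  M8: stuck-at-1 ✓; others ✗
  M9: stuck-at-0 ✓; others ✗
Consistent faults: {M1 stuck-at-0, M8 stuck-at-1, M9 stuck-at-0} — 3 in all.

3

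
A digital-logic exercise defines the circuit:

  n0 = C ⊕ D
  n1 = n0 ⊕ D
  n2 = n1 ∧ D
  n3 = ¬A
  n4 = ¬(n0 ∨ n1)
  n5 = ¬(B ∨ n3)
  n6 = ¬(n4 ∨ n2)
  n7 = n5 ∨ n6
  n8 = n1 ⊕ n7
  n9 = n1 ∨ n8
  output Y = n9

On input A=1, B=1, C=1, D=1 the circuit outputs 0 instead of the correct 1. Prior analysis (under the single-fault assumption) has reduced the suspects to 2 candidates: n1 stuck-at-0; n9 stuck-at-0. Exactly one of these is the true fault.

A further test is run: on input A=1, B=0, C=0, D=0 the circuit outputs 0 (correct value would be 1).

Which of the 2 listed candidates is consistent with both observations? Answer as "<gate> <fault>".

Evaluate each candidate on input A=1, B=0, C=0, D=0:
  n1 stuck-at-0: n0=0, n1=0 [stuck-at-0], n2=0, n3=0, n4=1, n5=1, n6=0, n7=1, n8=1, n9=1 → 1 — eliminated
  n9 stuck-at-0: n0=0, n1=0, n2=0, n3=0, n4=1, n5=1, n6=0, n7=1, n8=1, n9=0 [stuck-at-0] → 0 — matches
Only n9 stuck-at-0 reproduces the observed 0.

n9 stuck-at-0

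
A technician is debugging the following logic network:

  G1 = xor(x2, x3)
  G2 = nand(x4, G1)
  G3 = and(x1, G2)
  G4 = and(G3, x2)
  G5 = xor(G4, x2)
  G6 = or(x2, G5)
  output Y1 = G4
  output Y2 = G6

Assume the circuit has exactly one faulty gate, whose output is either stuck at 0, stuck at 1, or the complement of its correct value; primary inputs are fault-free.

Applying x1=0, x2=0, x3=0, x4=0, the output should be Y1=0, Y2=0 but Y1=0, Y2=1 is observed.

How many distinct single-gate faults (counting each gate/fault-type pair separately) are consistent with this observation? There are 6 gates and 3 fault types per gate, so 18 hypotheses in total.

Fault-free: G1=0, G2=1, G3=0, G4=0, G5=0, G6=0 → Y1=0, Y2=0. Observed Y1=0, Y2=1.
  G1: none of the 3 fault types match ✗
  G2: none of the 3 fault types match ✗
  G3: none of the 3 fault types match ✗
  G4: none of the 3 fault types match ✗
  G5: stuck-at-1, inverted output ✓; others ✗
  G6: stuck-at-1, inverted output ✓; others ✗
Consistent faults: {G5 stuck-at-1, G5 inverted output, G6 stuck-at-1, G6 inverted output} — 4 in all.

4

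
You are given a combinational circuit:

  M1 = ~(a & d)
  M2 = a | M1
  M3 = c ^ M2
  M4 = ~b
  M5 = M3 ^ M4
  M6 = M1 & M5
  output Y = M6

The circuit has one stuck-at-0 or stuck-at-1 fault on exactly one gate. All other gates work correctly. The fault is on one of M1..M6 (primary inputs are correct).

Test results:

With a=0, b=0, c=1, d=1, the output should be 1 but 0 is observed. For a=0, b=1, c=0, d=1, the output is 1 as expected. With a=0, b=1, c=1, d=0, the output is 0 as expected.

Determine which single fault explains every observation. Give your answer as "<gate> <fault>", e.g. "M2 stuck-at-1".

Fault-free values for test 1 (a=0, b=0, c=1, d=1): M1=1, M2=1, M3=0, M4=1, M5=1, M6=1, giving Y=1. Observed 0.
Test 1: faults giving observed 0 are {M1 stuck-at-0, M2 stuck-at-0, M3 stuck-at-1, M4 stuck-at-0, M5 stuck-at-0, M6 stuck-at-0}.
Test 2 (a=0, b=1, c=0, d=1): fault-free M1=1, M2=1, M3=1, M4=0, M5=1, M6=1 → 1; observed 1. Eliminates M1 stuck-at-0, M2 stuck-at-0, M5 stuck-at-0, M6 stuck-at-0.
Test 3 (a=0, b=1, c=1, d=0): fault-free M1=1, M2=1, M3=0, M4=0, M5=0, M6=0 → 0; observed 0. Eliminates M3 stuck-at-1.
Only M4 stuck-at-0 is consistent with every test.

M4 stuck-at-0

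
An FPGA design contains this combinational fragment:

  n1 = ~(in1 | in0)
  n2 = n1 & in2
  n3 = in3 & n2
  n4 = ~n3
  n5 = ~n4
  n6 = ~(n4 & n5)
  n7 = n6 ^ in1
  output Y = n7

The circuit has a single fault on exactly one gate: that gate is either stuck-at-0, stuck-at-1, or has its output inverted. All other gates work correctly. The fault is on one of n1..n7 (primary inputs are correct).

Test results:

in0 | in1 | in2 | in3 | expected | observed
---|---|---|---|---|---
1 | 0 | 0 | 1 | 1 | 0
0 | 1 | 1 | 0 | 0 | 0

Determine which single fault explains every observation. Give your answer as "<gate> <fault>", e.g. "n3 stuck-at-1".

Fault-free values for test 1 (in0=1, in1=0, in2=0, in3=1): n1=0, n2=0, n3=0, n4=1, n5=0, n6=1, n7=1, giving Y=1. Observed 0.
Test 1: faults giving observed 0 are {n5 stuck-at-1, n5 inverted output, n6 stuck-at-0, n6 inverted output, n7 stuck-at-0, n7 inverted output}.
Test 2 (in0=0, in1=1, in2=1, in3=0): fault-free n1=0, n2=0, n3=0, n4=1, n5=0, n6=1, n7=0 → 0; observed 0. Eliminates n5 stuck-at-1, n5 inverted output, n6 stuck-at-0, n6 inverted output, n7 inverted output.
Only n7 stuck-at-0 is consistent with every test.

n7 stuck-at-0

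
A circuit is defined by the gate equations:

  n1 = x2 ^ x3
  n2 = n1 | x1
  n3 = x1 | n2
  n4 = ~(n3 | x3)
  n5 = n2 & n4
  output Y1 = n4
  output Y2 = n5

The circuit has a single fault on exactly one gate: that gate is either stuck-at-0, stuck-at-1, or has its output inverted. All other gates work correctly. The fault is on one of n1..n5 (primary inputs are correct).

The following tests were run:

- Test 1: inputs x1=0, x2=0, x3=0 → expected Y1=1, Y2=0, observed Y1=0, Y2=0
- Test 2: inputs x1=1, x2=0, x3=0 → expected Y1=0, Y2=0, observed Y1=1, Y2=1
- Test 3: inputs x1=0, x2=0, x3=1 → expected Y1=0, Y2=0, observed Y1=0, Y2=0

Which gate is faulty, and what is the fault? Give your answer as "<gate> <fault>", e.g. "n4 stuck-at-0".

n3 inverted output

Fault-free values for test 1 (x1=0, x2=0, x3=0): n1=0, n2=0, n3=0, n4=1, n5=0, giving Y1=1, Y2=0. Observed Y1=0, Y2=0.
Test 1: faults giving observed Y1=0, Y2=0 are {n1 stuck-at-1, n1 inverted output, n2 stuck-at-1, n2 inverted output, n3 stuck-at-1, n3 inverted output, n4 stuck-at-0, n4 inverted output}.
Test 2 (x1=1, x2=0, x3=0): fault-free n1=0, n2=1, n3=1, n4=0, n5=0 → Y1=0, Y2=0; observed Y1=1, Y2=1. Eliminates n1 stuck-at-1, n1 inverted output, n2 stuck-at-1, n2 inverted output, n3 stuck-at-1, n4 stuck-at-0.
Test 3 (x1=0, x2=0, x3=1): fault-free n1=1, n2=1, n3=1, n4=0, n5=0 → Y1=0, Y2=0; observed Y1=0, Y2=0. Eliminates n4 inverted output.
Only n3 inverted output is consistent with every test.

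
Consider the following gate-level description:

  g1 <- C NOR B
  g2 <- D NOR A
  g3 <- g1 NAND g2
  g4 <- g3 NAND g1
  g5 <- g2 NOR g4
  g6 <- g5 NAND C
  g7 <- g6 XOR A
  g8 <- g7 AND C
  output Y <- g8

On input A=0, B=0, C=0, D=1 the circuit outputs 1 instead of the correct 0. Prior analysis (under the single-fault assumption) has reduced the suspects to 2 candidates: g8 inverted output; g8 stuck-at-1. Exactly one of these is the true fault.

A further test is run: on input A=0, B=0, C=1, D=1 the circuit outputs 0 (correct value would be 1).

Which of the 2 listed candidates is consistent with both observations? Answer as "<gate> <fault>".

g8 inverted output

Evaluate each candidate on input A=0, B=0, C=1, D=1:
  g8 inverted output: g1=0, g2=0, g3=1, g4=1, g5=0, g6=1, g7=1, g8=0 [inverted output] → 0 — matches
  g8 stuck-at-1: g1=0, g2=0, g3=1, g4=1, g5=0, g6=1, g7=1, g8=1 [stuck-at-1] → 1 — eliminated
Only g8 inverted output reproduces the observed 0.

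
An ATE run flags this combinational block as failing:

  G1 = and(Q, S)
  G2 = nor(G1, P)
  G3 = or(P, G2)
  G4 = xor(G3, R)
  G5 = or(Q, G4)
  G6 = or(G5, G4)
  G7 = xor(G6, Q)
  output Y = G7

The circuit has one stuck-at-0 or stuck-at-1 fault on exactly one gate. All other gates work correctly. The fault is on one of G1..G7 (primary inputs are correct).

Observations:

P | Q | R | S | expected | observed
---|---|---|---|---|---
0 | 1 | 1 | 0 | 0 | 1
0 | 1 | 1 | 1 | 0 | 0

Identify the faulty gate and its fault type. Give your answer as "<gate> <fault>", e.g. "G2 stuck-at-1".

G5 stuck-at-0

Fault-free values for test 1 (P=0, Q=1, R=1, S=0): G1=0, G2=1, G3=1, G4=0, G5=1, G6=1, G7=0, giving Y=0. Observed 1.
Test 1: faults giving observed 1 are {G5 stuck-at-0, G6 stuck-at-0, G7 stuck-at-1}.
Test 2 (P=0, Q=1, R=1, S=1): fault-free G1=1, G2=0, G3=0, G4=1, G5=1, G6=1, G7=0 → 0; observed 0. Eliminates G6 stuck-at-0, G7 stuck-at-1.
Only G5 stuck-at-0 is consistent with every test.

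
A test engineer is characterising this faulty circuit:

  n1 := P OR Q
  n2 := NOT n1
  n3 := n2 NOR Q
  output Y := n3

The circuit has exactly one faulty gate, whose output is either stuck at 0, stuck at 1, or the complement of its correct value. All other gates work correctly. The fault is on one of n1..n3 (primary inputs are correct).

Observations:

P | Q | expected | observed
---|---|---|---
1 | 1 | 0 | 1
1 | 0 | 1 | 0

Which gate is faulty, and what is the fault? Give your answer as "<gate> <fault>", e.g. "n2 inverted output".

n3 inverted output

Fault-free values for test 1 (P=1, Q=1): n1=1, n2=0, n3=0, giving Y=0. Observed 1.
Test 1: faults giving observed 1 are {n3 stuck-at-1, n3 inverted output}.
Test 2 (P=1, Q=0): fault-free n1=1, n2=0, n3=1 → 1; observed 0. Eliminates n3 stuck-at-1.
Only n3 inverted output is consistent with every test.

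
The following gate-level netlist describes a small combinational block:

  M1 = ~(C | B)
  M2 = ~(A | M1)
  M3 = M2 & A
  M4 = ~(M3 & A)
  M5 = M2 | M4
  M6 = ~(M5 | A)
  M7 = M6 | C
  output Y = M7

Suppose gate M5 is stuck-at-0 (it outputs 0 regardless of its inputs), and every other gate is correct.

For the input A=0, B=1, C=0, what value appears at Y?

1

Propagate with M5 forced: M1=0, M2=1, M3=0, M4=1, M5=0 [stuck-at-0], M6=1, M7=1.
So Y = 1. (Without the fault it would be 0.)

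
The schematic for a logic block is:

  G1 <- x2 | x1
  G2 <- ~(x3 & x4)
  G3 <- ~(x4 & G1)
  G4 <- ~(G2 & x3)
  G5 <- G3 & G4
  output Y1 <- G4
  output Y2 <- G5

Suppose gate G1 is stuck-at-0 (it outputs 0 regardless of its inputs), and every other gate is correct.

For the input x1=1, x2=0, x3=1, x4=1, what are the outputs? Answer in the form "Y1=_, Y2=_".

Propagate with G1 forced: G1=0 [stuck-at-0], G2=0, G3=1, G4=1, G5=1.
So the outputs are Y1=1, Y2=1. (Without the fault they would be Y1=1, Y2=0.)

Y1=1, Y2=1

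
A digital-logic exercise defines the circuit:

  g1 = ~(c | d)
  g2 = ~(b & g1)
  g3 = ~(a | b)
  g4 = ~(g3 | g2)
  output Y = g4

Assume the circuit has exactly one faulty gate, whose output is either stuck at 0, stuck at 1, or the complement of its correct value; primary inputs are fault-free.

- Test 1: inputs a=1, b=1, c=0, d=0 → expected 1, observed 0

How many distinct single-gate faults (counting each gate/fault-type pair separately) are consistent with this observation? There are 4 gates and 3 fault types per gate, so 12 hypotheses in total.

Fault-free: g1=1, g2=0, g3=0, g4=1 → 1. Observed 0.
  g1 stuck-at-0: output 0 ✓
  g1 stuck-at-1: output 1 ✗
  g1 inverted output: output 0 ✓
  g2 stuck-at-0: output 1 ✗
  g2 stuck-at-1: output 0 ✓
  g2 inverted output: output 0 ✓
  g3 stuck-at-0: output 1 ✗
  g3 stuck-at-1: output 0 ✓
  g3 inverted output: output 0 ✓
  g4 stuck-at-0: output 0 ✓
  g4 stuck-at-1: output 1 ✗
  g4 inverted output: output 0 ✓
Consistent faults: {g1 stuck-at-0, g1 inverted output, g2 stuck-at-1, g2 inverted output, g3 stuck-at-1, g3 inverted output, g4 stuck-at-0, g4 inverted output} — 8 in all.

8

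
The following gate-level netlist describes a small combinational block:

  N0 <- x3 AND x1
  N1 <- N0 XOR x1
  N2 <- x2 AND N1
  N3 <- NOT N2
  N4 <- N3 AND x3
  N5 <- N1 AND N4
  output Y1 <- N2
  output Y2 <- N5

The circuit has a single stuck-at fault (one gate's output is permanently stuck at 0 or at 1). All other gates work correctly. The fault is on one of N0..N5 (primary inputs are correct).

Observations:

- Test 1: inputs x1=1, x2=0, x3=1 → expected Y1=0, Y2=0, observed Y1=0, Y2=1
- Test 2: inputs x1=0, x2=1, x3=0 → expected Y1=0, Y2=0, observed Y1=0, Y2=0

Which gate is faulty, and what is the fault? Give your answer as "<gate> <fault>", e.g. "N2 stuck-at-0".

Fault-free values for test 1 (x1=1, x2=0, x3=1): N0=1, N1=0, N2=0, N3=1, N4=1, N5=0, giving Y1=0, Y2=0. Observed Y1=0, Y2=1.
Test 1: faults giving observed Y1=0, Y2=1 are {N0 stuck-at-0, N1 stuck-at-1, N5 stuck-at-1}.
Test 2 (x1=0, x2=1, x3=0): fault-free N0=0, N1=0, N2=0, N3=1, N4=0, N5=0 → Y1=0, Y2=0; observed Y1=0, Y2=0. Eliminates N1 stuck-at-1, N5 stuck-at-1.
Only N0 stuck-at-0 is consistent with every test.

N0 stuck-at-0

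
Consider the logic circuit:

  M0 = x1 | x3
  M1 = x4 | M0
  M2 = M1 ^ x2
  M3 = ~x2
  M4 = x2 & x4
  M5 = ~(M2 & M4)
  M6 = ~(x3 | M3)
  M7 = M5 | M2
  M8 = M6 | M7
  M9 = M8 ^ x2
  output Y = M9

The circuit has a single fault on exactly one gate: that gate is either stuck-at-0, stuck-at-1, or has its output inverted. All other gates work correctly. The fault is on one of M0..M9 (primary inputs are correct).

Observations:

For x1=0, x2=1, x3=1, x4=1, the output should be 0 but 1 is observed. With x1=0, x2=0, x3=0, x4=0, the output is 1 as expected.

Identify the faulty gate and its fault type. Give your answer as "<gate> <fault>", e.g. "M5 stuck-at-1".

Fault-free values for test 1 (x1=0, x2=1, x3=1, x4=1): M0=1, M1=1, M2=0, M3=0, M4=1, M5=1, M6=0, M7=1, M8=1, M9=0, giving Y=0. Observed 1.
Test 1: faults giving observed 1 are {M5 stuck-at-0, M5 inverted output, M7 stuck-at-0, M7 inverted output, M8 stuck-at-0, M8 inverted output, M9 stuck-at-1, M9 inverted output}.
Test 2 (x1=0, x2=0, x3=0, x4=0): fault-free M0=0, M1=0, M2=0, M3=1, M4=0, M5=1, M6=0, M7=1, M8=1, M9=1 → 1; observed 1. Eliminates M5 stuck-at-0, M5 inverted output, M7 stuck-at-0, M7 inverted output, M8 stuck-at-0, M8 inverted output, M9 inverted output.
Only M9 stuck-at-1 is consistent with every test.

M9 stuck-at-1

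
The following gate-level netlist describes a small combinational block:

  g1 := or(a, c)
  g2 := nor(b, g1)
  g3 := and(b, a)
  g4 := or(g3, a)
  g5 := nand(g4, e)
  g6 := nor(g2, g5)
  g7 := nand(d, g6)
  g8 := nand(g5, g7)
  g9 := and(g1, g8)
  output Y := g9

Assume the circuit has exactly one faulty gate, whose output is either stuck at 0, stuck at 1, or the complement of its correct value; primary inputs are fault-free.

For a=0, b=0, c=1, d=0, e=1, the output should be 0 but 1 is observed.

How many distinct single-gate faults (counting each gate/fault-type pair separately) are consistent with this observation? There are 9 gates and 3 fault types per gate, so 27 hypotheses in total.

Fault-free: g1=1, g2=0, g3=0, g4=0, g5=1, g6=0, g7=1, g8=0, g9=0 → 0. Observed 1.
  g1: none of the 3 fault types match ✗
  g2: none of the 3 fault types match ✗
  g3: stuck-at-1, inverted output ✓; others ✗
  g4: stuck-at-1, inverted output ✓; others ✗
  g5: stuck-at-0, inverted output ✓; others ✗
  g6: none of the 3 fault types match ✗
  g7: stuck-at-0, inverted output ✓; others ✗
  g8: stuck-at-1, inverted output ✓; others ✗
  g9: stuck-at-1, inverted output ✓; others ✗
Consistent faults: {g3 stuck-at-1, g3 inverted output, g4 stuck-at-1, g4 inverted output, g5 stuck-at-0, g5 inverted output, g7 stuck-at-0, g7 inverted output, g8 stuck-at-1, g8 inverted output, g9 stuck-at-1, g9 inverted output} — 12 in all.

12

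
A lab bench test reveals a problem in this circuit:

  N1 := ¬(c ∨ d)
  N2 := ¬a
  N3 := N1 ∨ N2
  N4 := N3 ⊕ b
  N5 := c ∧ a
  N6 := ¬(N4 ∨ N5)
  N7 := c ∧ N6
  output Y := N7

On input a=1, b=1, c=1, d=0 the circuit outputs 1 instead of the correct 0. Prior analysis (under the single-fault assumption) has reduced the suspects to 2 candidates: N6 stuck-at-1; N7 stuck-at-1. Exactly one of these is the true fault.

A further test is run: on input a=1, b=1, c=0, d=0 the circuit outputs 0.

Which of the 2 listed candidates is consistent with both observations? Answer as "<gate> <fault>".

Evaluate each candidate on input a=1, b=1, c=0, d=0:
  N6 stuck-at-1: N1=1, N2=0, N3=1, N4=0, N5=0, N6=1 [stuck-at-1], N7=0 → 0 — matches
  N7 stuck-at-1: N1=1, N2=0, N3=1, N4=0, N5=0, N6=1, N7=1 [stuck-at-1] → 1 — eliminated
Only N6 stuck-at-1 reproduces the observed 0.

N6 stuck-at-1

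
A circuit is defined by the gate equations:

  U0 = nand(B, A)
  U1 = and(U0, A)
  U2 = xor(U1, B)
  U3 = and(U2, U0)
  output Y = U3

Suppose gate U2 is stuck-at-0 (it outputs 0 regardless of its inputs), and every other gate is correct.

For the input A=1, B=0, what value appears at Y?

0

Propagate with U2 forced: U0=1, U1=1, U2=0 [stuck-at-0], U3=0.
So Y = 0. (Without the fault it would be 1.)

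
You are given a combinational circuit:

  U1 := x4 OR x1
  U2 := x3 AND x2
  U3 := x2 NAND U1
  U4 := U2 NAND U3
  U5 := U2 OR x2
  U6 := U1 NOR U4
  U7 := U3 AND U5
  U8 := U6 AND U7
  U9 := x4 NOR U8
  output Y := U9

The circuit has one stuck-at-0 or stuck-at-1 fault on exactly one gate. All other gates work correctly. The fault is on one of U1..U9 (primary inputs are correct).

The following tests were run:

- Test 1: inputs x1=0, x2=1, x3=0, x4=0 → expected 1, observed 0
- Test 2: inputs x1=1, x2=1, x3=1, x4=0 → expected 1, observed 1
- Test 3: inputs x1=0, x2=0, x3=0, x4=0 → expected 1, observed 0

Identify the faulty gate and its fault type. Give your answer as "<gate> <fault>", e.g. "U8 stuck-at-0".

U2 stuck-at-1

Fault-free values for test 1 (x1=0, x2=1, x3=0, x4=0): U1=0, U2=0, U3=1, U4=1, U5=1, U6=0, U7=1, U8=0, U9=1, giving Y=1. Observed 0.
Test 1: faults giving observed 0 are {U2 stuck-at-1, U4 stuck-at-0, U6 stuck-at-1, U8 stuck-at-1, U9 stuck-at-0}.
Test 2 (x1=1, x2=1, x3=1, x4=0): fault-free U1=1, U2=1, U3=0, U4=1, U5=1, U6=0, U7=0, U8=0, U9=1 → 1; observed 1. Eliminates U8 stuck-at-1, U9 stuck-at-0.
Test 3 (x1=0, x2=0, x3=0, x4=0): fault-free U1=0, U2=0, U3=1, U4=1, U5=0, U6=0, U7=0, U8=0, U9=1 → 1; observed 0. Eliminates U4 stuck-at-0, U6 stuck-at-1.
Only U2 stuck-at-1 is consistent with every test.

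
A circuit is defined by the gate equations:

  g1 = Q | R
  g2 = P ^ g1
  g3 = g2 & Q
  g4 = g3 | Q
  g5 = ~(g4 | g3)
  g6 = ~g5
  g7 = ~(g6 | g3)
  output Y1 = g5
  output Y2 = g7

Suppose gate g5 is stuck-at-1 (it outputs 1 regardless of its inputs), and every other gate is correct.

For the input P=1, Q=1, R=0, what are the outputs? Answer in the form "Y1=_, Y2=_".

Y1=1, Y2=1

Propagate with g5 forced: g1=1, g2=0, g3=0, g4=1, g5=1 [stuck-at-1], g6=0, g7=1.
So the outputs are Y1=1, Y2=1. (Without the fault they would be Y1=0, Y2=0.)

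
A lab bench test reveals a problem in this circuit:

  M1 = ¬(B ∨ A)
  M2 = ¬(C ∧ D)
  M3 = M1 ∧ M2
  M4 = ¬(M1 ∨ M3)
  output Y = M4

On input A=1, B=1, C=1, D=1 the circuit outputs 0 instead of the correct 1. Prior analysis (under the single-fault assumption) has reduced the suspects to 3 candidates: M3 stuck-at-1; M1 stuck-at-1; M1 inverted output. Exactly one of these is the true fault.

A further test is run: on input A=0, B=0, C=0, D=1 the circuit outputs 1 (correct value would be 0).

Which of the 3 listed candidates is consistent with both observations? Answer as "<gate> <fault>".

Evaluate each candidate on input A=0, B=0, C=0, D=1:
  M3 stuck-at-1: M1=1, M2=1, M3=1 [stuck-at-1], M4=0 → 0 — eliminated
  M1 stuck-at-1: M1=1 [stuck-at-1], M2=1, M3=1, M4=0 → 0 — eliminated
  M1 inverted output: M1=0 [inverted output], M2=1, M3=0, M4=1 → 1 — matches
Only M1 inverted output reproduces the observed 1.

M1 inverted output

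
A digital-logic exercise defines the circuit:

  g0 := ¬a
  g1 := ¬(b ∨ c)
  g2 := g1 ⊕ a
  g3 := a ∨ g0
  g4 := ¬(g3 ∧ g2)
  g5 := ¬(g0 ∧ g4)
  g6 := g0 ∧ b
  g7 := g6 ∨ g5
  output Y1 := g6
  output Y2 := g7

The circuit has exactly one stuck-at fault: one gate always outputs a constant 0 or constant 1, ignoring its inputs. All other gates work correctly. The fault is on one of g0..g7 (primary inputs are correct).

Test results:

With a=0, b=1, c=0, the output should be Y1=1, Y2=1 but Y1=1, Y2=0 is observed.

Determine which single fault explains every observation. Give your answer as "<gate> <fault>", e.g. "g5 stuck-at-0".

Fault-free values for test 1 (a=0, b=1, c=0): g0=1, g1=0, g2=0, g3=1, g4=1, g5=0, g6=1, g7=1, giving Y1=1, Y2=1. Observed Y1=1, Y2=0.
Test 1: faults giving observed Y1=1, Y2=0 are {g7 stuck-at-0}.
Only g7 stuck-at-0 is consistent with every test.

g7 stuck-at-0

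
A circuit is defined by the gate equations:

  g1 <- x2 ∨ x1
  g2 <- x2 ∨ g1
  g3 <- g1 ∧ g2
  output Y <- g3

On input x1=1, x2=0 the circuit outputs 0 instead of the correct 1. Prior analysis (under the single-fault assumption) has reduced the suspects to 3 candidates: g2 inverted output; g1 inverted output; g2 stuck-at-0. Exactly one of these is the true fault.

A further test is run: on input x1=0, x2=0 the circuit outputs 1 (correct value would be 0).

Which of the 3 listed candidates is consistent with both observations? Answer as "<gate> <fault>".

Evaluate each candidate on input x1=0, x2=0:
  g2 inverted output: g1=0, g2=1 [inverted output], g3=0 → 0 — eliminated
  g1 inverted output: g1=1 [inverted output], g2=1, g3=1 → 1 — matches
  g2 stuck-at-0: g1=0, g2=0 [stuck-at-0], g3=0 → 0 — eliminated
Only g1 inverted output reproduces the observed 1.

g1 inverted output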